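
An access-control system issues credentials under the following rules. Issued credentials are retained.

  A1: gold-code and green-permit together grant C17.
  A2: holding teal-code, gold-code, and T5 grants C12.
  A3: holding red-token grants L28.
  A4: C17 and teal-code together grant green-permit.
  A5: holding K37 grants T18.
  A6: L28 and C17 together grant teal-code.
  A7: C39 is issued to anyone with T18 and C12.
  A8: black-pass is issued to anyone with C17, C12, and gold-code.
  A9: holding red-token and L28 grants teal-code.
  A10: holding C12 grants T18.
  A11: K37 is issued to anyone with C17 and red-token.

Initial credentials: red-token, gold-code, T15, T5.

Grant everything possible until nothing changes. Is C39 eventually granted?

Yes

Holding red-token grants L28 (A3).
Holding red-token and L28 grants teal-code (A9).
Holding teal-code, gold-code, and T5 grants C12 (A2).
Holding C12 grants T18 (A10).
Holding T18 and C12 grants C39 (A7).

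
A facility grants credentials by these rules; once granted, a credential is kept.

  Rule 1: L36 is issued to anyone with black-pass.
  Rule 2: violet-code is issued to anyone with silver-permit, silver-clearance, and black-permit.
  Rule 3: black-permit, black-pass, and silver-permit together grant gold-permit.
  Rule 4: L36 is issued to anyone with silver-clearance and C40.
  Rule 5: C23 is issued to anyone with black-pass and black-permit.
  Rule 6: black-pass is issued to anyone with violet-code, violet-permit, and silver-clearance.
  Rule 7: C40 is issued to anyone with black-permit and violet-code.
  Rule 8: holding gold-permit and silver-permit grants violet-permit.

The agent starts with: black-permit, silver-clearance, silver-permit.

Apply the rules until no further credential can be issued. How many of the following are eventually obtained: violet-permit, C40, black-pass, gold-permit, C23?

1

Holding silver-permit, silver-clearance, and black-permit grants violet-code (Rule 2).
Holding black-permit and violet-code grants C40 (Rule 7).
violet-permit would need gold-permit and silver-permit (Rule 8), but gold-permit is never granted.
C40: reached.
black-pass would need violet-code, violet-permit, and silver-clearance (Rule 6), but violet-permit is never granted.
gold-permit would need black-permit, black-pass, and silver-permit (Rule 3), but black-pass is never granted.
C23 would need black-pass and black-permit (Rule 5), but black-pass is never granted.
Reached: C40 — 1 of the 5.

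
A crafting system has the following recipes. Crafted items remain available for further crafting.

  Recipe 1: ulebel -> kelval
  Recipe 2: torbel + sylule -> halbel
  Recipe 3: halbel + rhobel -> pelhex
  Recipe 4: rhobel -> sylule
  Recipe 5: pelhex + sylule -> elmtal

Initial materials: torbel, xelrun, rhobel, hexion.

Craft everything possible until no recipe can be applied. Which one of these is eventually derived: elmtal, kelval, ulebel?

elmtal

Using Recipe 4, rhobel makes sylule.
Using Recipe 2, torbel and sylule make halbel.
halbel + rhobel -> pelhex (Recipe 3).
pelhex + sylule -> elmtal (Recipe 5).
No rule produces ulebel, and it is not given. kelval would need ulebel (Recipe 1), but ulebel is never obtained.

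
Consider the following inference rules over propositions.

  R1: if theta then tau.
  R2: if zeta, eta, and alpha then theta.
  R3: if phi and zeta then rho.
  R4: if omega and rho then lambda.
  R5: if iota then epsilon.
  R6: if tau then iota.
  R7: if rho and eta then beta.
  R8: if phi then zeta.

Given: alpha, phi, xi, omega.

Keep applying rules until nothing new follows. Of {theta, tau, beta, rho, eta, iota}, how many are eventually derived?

1

From phi, R8 gives zeta.
phi and zeta hold, so rho follows (R3).
theta would need zeta, eta, and alpha (R2), but eta is never established.
tau would need theta (R1), but theta is never established.
beta would need rho and eta (R7), but eta is never established.
rho: reached.
No rule produces eta, and it is not given.
iota would need tau (R6), but tau is never established.
Reached: rho — 1 of the 6.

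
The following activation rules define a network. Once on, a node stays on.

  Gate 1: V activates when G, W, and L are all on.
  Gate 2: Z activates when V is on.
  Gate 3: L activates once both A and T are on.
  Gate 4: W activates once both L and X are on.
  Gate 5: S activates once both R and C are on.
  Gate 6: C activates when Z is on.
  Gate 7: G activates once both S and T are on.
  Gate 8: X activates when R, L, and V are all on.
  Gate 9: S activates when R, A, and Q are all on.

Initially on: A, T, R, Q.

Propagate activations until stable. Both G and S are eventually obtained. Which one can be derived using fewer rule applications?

S: Gate 9: R, A, and Q on → S on. [1 rule application]
G: R, A, and Q are on, so S activates (Gate 9). S and T are on, so G activates (Gate 7). [2 rule applications]
S needs fewer.

S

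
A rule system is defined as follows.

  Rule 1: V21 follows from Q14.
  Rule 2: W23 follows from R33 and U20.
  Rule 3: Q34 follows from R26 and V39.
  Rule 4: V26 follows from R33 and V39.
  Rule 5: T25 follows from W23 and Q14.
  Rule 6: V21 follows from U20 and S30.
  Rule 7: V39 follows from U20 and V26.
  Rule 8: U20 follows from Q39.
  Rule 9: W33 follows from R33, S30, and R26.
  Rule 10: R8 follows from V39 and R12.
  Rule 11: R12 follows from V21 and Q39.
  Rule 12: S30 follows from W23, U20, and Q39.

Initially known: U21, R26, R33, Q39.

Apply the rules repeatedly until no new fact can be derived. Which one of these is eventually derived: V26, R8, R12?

R12

From Q39, Rule 8 gives U20.
R33 and U20 hold, so W23 follows (Rule 2).
From W23, U20, and Q39, Rule 12 gives S30.
From U20 and S30, Rule 6 gives V21.
From V21 and Q39, Rule 11 gives R12.
V26 would need R33 and V39 (Rule 4), but V39 is never established. R8 would need V39 and R12 (Rule 10), but V39 is never established.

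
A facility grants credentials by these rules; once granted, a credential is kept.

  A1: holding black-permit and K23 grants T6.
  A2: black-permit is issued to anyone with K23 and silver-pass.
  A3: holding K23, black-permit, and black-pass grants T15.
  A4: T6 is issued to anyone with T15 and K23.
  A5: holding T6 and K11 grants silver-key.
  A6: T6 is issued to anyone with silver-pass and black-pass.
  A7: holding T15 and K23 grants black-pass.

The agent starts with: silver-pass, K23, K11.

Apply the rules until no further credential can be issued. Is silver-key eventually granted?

Holding K23 and silver-pass grants black-permit (A2).
Holding black-permit and K23 grants T6 (A1).
Holding T6 and K11 grants silver-key (A5).

Yes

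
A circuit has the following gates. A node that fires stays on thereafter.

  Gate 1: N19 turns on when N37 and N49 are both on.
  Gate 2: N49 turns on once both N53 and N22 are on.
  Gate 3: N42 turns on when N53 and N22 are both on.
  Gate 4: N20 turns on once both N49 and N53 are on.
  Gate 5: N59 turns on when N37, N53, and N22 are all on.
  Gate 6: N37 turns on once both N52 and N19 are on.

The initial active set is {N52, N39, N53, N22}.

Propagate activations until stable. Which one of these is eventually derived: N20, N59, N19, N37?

N20

N53 and N22 are on, so N49 turns on (Gate 2).
N49 and N53 are on, so N20 turns on (Gate 4).
N19 would need N37 and N49 (Gate 1), but N37 never turns on. N59 would need N37, N53, and N22 (Gate 5), but N37 never turns on. N37 would need N52 and N19 (Gate 6), but N19 never turns on.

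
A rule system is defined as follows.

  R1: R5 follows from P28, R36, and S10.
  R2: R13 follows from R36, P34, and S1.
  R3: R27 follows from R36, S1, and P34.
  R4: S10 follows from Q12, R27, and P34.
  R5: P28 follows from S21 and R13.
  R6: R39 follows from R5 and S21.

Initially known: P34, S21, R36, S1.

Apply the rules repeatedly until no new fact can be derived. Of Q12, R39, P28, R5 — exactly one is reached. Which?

P28

R36, P34, and S1 hold, so R13 follows (R2).
S21 and R13 hold, so P28 follows (R5).
R5 would need P28, R36, and S10 (R1), but S10 is never established. No rule produces Q12, and it is not given. R39 would need R5 and S21 (R6), but R5 is never established.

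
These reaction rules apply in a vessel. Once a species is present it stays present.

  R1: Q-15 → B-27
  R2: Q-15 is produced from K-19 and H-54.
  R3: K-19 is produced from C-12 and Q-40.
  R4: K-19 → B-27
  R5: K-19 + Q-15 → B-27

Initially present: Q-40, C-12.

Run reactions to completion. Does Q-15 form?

No

Q-15 would need K-19 and H-54 (R2), but H-54 never forms.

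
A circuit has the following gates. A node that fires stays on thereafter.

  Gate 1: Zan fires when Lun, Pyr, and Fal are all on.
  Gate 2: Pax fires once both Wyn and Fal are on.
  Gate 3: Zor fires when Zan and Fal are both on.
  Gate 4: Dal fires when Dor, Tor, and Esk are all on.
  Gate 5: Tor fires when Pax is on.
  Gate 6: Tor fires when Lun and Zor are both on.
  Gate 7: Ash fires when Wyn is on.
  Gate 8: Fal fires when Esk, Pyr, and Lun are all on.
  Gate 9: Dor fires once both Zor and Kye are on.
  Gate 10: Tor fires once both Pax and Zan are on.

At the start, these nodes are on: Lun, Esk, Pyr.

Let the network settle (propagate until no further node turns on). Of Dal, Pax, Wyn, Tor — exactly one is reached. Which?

Tor

Gate 8: Esk, Pyr, and Lun on → Fal on.
Lun, Pyr, and Fal are on, so Zan fires (Gate 1).
Gate 3: Zan and Fal on → Zor on.
Lun and Zor are on, so Tor fires (Gate 6).
No rule produces Wyn, and it is not given. Pax would need Wyn and Fal (Gate 2), but Wyn never turns on. Dal would need Dor, Tor, and Esk (Gate 4), but Dor never turns on.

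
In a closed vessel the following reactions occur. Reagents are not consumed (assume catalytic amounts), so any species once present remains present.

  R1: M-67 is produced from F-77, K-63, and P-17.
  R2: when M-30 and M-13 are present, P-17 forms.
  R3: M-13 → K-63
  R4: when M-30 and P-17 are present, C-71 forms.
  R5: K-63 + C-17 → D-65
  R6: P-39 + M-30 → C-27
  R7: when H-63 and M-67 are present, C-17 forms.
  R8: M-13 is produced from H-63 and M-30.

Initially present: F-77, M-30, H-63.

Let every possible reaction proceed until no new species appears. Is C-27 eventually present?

No

C-27 would need P-39 and M-30 (R6), but P-39 never forms.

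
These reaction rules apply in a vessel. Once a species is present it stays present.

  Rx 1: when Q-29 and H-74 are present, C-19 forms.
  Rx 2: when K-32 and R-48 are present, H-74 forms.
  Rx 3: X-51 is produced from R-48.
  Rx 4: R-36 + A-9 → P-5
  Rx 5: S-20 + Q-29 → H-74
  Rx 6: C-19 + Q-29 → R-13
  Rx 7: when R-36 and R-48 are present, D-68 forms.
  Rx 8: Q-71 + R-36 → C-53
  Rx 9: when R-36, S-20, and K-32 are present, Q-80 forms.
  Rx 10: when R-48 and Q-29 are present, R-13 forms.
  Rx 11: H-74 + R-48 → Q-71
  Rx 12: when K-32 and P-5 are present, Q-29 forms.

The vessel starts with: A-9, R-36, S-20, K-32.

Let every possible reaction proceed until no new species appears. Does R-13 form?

Yes

R-36 and A-9 present → P-5 forms (Rx 4).
K-32 and P-5 present → Q-29 forms (Rx 12).
S-20 and Q-29 present → H-74 forms (Rx 5).
Q-29 and H-74 present → C-19 forms (Rx 1).
C-19 and Q-29 present → R-13 forms (Rx 6).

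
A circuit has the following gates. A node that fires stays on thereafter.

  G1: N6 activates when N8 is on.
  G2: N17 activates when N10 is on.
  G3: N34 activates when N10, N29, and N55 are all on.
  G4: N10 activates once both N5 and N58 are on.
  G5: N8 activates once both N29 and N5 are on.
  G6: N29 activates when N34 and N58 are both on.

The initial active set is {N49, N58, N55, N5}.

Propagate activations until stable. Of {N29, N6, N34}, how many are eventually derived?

N29 would need N34 and N58 (G6), but N34 never turns on.
N6 would need N8 (G1), but N8 never turns on.
N34 would need N10, N29, and N55 (G3), but N29 never turns on.
None of the 3 are reached.

0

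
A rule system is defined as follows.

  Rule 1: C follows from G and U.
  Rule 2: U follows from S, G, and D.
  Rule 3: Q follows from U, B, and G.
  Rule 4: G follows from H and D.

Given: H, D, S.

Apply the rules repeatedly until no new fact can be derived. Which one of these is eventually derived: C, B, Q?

From H and D, Rule 4 gives G.
S, G, and D hold, so U follows (Rule 2).
From G and U, Rule 1 gives C.
No rule produces B, and it is not given. Q would need U, B, and G (Rule 3), but B is never established.

C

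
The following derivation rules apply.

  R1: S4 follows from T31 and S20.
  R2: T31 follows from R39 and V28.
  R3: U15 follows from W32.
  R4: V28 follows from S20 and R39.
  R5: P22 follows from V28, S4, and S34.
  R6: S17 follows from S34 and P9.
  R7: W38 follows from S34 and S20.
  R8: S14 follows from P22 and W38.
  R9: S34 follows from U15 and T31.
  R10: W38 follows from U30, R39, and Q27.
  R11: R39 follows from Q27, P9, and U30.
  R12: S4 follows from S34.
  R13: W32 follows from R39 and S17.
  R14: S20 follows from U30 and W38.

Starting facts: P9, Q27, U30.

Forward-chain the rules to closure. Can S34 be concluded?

S34 would need U15 and T31 (R9), but U15 is never established.

No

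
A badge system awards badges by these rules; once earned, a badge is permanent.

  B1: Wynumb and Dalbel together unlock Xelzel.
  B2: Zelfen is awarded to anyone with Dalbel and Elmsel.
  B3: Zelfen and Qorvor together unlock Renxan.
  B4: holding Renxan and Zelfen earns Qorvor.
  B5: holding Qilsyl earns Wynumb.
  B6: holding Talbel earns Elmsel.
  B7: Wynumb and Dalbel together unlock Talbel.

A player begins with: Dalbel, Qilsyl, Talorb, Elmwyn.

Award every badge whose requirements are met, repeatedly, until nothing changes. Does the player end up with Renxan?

No

Renxan would need Zelfen and Qorvor (B3), but Qorvor is never earned.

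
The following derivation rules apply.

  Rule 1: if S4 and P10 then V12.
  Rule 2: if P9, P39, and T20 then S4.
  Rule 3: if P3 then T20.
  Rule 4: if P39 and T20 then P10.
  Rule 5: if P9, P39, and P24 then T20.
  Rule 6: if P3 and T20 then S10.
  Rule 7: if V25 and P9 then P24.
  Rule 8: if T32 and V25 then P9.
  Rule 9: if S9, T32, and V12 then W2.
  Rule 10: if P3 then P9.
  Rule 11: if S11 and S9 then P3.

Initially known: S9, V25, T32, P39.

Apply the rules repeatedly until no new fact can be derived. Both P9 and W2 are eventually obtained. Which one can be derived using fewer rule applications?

P9

P9: From T32 and V25, Rule 8 gives P9. [1 rule application]
W2: T32 and V25 hold, so P9 follows (Rule 8). From V25 and P9, Rule 7 gives P24. From P9, P39, and P24, Rule 5 gives T20. From P9, P39, and T20, Rule 2 gives S4. From P39 and T20, Rule 4 gives P10. From S4 and P10, Rule 1 gives V12. From S9, T32, and V12, Rule 9 gives W2. [7 rule applications]
P9 needs fewer.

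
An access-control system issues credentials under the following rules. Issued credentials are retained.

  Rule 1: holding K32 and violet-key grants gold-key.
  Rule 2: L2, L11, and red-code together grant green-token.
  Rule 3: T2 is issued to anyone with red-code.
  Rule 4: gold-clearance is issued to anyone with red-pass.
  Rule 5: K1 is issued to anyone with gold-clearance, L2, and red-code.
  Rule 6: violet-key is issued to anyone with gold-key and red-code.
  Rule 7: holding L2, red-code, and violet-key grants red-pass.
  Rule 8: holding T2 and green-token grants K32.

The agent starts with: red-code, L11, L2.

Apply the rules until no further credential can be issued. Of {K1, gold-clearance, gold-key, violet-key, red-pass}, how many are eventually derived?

K1 would need gold-clearance, L2, and red-code (Rule 5), but gold-clearance is never granted.
gold-clearance would need red-pass (Rule 4), but red-pass is never granted.
gold-key would need K32 and violet-key (Rule 1), but violet-key is never granted.
violet-key would need gold-key and red-code (Rule 6), but gold-key is never granted.
red-pass would need L2, red-code, and violet-key (Rule 7), but violet-key is never granted.
None of the 5 are reached.

0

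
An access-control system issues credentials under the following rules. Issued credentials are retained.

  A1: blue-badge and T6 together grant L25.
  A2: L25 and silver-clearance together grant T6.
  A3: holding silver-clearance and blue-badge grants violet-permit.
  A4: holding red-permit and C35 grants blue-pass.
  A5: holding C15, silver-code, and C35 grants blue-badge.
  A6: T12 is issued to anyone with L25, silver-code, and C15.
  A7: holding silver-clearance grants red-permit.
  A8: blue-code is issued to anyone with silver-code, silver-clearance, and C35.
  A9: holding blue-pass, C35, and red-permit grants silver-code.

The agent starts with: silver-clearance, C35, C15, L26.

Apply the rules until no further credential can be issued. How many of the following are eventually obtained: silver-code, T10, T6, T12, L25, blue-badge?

2

Holding silver-clearance grants red-permit (A7).
Holding red-permit and C35 grants blue-pass (A4).
Holding blue-pass, C35, and red-permit grants silver-code (A9).
Holding C15, silver-code, and C35 grants blue-badge (A5).
silver-code: reached.
No rule produces T10, and it is not given.
T6 would need L25 and silver-clearance (A2), but L25 is never granted.
T12 would need L25, silver-code, and C15 (A6), but L25 is never granted.
L25 would need blue-badge and T6 (A1), but T6 is never granted.
blue-badge: reached.
Reached: silver-code and blue-badge — 2 of the 6.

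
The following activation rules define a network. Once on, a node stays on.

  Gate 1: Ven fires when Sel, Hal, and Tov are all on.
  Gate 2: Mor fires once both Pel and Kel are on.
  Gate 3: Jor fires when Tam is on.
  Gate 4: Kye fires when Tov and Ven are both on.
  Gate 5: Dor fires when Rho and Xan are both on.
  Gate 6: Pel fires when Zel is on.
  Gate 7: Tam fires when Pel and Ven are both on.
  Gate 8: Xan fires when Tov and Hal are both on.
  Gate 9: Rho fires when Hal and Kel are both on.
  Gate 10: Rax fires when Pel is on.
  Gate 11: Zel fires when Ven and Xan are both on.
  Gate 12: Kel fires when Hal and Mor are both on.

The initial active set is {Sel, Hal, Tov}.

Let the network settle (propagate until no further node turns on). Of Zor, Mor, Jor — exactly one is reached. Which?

Jor

Sel, Hal, and Tov are on, so Ven fires (Gate 1).
Tov and Hal are on, so Xan fires (Gate 8).
Gate 11: Ven and Xan on → Zel on.
Zel is on, so Pel fires (Gate 6).
Gate 7: Pel and Ven on → Tam on.
Tam is on, so Jor fires (Gate 3).
Mor would need Pel and Kel (Gate 2), but Kel never turns on. No rule produces Zor, and it is not given.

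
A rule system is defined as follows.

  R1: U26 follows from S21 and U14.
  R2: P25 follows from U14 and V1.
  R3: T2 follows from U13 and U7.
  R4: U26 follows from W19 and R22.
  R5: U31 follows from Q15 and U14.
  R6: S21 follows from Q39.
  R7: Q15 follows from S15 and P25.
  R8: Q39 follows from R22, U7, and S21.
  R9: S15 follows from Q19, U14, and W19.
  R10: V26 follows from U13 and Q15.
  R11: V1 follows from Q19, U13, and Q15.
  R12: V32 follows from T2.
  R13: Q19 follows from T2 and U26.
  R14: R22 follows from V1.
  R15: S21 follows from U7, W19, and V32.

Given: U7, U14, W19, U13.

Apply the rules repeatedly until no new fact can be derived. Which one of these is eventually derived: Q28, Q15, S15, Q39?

S15

From U13 and U7, R3 gives T2.
From T2, R12 gives V32.
From U7, W19, and V32, R15 gives S21.
S21 and U14 hold, so U26 follows (R1).
From T2 and U26, R13 gives Q19.
From Q19, U14, and W19, R9 gives S15.
Q15 would need S15 and P25 (R7), but P25 is never established. No rule produces Q28, and it is not given. Q39 would need R22, U7, and S21 (R8), but R22 is never established.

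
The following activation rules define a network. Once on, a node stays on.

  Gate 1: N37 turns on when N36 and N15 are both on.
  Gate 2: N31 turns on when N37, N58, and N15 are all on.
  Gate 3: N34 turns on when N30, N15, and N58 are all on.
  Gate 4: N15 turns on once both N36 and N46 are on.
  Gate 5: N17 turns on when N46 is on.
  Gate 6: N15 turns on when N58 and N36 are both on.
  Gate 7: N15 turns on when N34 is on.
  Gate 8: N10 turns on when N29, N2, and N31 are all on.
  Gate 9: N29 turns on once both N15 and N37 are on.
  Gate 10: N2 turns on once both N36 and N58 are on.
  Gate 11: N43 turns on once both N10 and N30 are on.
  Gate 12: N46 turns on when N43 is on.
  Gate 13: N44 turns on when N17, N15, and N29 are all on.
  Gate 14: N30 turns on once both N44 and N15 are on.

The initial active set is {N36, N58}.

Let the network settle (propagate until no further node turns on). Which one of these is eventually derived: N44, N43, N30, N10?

N10

N58 and N36 are on, so N15 turns on (Gate 6).
Gate 10: N36 and N58 on → N2 on.
N36 and N15 are on, so N37 turns on (Gate 1).
Gate 2: N37, N58, and N15 on → N31 on.
Gate 9: N15 and N37 on → N29 on.
Gate 8: N29, N2, and N31 on → N10 on.
N44 would need N17, N15, and N29 (Gate 13), but N17 never turns on. N30 would need N44 and N15 (Gate 14), but N44 never turns on. N43 would need N10 and N30 (Gate 11), but N30 never turns on.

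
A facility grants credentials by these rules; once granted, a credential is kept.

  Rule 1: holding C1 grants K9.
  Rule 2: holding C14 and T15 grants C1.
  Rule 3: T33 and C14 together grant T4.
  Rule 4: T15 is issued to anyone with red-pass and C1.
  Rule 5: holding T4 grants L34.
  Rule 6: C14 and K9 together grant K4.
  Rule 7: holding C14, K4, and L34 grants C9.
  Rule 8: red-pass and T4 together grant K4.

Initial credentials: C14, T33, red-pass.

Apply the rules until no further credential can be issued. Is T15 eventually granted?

No

T15 would need red-pass and C1 (Rule 4), but C1 is never granted.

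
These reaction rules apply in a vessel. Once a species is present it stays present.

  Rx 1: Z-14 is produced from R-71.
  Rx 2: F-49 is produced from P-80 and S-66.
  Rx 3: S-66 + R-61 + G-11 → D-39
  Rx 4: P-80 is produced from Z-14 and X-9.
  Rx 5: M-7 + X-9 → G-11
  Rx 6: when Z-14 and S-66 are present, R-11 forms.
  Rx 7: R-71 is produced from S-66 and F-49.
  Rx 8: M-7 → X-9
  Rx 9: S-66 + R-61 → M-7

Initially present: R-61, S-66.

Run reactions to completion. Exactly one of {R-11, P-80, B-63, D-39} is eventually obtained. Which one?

S-66 and R-61 present → M-7 forms (Rx 9).
M-7 present → X-9 forms (Rx 8).
M-7 and X-9 present → G-11 forms (Rx 5).
S-66, R-61, and G-11 present → D-39 forms (Rx 3).
P-80 would need Z-14 and X-9 (Rx 4), but Z-14 never forms. No rule produces B-63, and it is not given. R-11 would need Z-14 and S-66 (Rx 6), but Z-14 never forms.

D-39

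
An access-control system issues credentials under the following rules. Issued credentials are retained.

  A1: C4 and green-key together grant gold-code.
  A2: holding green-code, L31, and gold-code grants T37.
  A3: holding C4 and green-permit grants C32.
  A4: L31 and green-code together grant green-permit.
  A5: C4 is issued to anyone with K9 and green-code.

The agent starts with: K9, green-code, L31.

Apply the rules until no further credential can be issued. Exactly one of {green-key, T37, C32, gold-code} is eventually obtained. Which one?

C32

Holding L31 and green-code grants green-permit (A4).
Holding K9 and green-code grants C4 (A5).
Holding C4 and green-permit grants C32 (A3).
No rule produces green-key, and it is not given. T37 would need green-code, L31, and gold-code (A2), but gold-code is never granted. gold-code would need C4 and green-key (A1), but green-key is never granted.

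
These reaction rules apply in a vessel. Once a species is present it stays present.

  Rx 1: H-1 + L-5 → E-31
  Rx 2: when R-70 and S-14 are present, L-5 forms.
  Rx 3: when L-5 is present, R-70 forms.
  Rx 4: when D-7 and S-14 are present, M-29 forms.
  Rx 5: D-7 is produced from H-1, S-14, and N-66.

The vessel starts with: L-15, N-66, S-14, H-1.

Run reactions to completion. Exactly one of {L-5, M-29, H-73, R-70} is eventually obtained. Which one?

M-29

H-1, S-14, and N-66 present → D-7 forms (Rx 5).
D-7 and S-14 present → M-29 forms (Rx 4).
R-70 would need L-5 (Rx 3), but L-5 never forms. L-5 would need R-70 and S-14 (Rx 2), but R-70 never forms. No rule produces H-73, and it is not given.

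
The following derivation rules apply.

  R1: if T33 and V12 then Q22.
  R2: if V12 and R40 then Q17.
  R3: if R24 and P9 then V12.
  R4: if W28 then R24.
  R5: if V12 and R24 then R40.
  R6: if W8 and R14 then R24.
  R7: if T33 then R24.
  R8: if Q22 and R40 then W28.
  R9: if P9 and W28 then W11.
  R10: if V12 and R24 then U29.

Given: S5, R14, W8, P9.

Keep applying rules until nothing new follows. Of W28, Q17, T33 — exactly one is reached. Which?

From W8 and R14, R6 gives R24.
From R24 and P9, R3 gives V12.
V12 and R24 hold, so R40 follows (R5).
From V12 and R40, R2 gives Q17.
No rule produces T33, and it is not given. W28 would need Q22 and R40 (R8), but Q22 is never established.

Q17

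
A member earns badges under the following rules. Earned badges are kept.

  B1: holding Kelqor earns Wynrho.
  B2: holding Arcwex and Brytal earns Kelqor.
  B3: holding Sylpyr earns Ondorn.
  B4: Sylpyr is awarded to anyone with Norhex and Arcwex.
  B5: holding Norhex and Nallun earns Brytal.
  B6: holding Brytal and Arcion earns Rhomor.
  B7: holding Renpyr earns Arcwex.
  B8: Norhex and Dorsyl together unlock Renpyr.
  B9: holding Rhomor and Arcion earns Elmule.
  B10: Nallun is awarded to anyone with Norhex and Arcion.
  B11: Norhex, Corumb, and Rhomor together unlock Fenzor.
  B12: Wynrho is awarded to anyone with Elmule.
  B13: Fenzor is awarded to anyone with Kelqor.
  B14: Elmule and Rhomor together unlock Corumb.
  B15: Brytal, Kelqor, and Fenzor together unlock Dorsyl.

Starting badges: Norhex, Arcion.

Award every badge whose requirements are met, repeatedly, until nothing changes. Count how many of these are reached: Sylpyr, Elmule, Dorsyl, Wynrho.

2

With Norhex and Arcion, Nallun is earned (B10).
With Norhex and Nallun, Brytal is earned (B5).
With Brytal and Arcion, Rhomor is earned (B6).
With Rhomor and Arcion, Elmule is earned (B9).
With Elmule, Wynrho is earned (B12).
Sylpyr would need Norhex and Arcwex (B4), but Arcwex is never earned.
Elmule: reached.
Dorsyl would need Brytal, Kelqor, and Fenzor (B15), but Kelqor is never earned.
Wynrho: reached.
Reached: Elmule and Wynrho — 2 of the 4.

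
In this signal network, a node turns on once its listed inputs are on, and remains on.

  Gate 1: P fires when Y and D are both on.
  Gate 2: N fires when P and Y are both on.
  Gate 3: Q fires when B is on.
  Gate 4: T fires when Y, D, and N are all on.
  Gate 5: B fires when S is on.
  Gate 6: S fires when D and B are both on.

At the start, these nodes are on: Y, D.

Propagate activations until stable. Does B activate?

No

B would need S (Gate 5), but S never turns on.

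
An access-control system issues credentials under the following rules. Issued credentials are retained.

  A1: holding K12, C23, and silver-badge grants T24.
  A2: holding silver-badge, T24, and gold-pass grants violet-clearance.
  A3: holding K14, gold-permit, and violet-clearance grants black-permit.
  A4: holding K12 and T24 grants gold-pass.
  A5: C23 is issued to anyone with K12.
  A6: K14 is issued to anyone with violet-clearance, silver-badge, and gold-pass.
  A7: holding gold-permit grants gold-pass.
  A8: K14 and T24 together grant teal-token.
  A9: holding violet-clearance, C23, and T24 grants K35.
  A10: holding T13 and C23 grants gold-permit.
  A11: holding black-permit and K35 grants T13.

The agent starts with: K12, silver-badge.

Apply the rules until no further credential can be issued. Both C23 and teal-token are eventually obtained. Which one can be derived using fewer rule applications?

C23: Holding K12 grants C23 (A5). [1 rule application]
teal-token: Holding K12 grants C23 (A5). Holding K12, C23, and silver-badge grants T24 (A1). Holding K12 and T24 grants gold-pass (A4). Holding silver-badge, T24, and gold-pass grants violet-clearance (A2). Holding violet-clearance, silver-badge, and gold-pass grants K14 (A6). Holding K14 and T24 grants teal-token (A8). [6 rule applications]
C23 needs fewer.

C23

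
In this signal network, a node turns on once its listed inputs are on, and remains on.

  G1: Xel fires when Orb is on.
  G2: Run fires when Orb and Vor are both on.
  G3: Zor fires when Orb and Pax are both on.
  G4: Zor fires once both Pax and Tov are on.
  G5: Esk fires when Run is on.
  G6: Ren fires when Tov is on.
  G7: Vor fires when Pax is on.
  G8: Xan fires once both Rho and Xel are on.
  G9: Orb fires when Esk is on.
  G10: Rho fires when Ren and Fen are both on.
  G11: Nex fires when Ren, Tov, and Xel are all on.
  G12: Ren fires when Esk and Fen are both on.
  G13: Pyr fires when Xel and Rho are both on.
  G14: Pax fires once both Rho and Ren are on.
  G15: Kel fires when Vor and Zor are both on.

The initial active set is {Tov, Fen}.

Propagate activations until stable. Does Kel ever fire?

Tov is on, so Ren fires (G6).
Ren and Fen are on, so Rho fires (G10).
Rho and Ren are on, so Pax fires (G14).
Pax is on, so Vor fires (G7).
Pax and Tov are on, so Zor fires (G4).
G15: Vor and Zor on → Kel on.

Yes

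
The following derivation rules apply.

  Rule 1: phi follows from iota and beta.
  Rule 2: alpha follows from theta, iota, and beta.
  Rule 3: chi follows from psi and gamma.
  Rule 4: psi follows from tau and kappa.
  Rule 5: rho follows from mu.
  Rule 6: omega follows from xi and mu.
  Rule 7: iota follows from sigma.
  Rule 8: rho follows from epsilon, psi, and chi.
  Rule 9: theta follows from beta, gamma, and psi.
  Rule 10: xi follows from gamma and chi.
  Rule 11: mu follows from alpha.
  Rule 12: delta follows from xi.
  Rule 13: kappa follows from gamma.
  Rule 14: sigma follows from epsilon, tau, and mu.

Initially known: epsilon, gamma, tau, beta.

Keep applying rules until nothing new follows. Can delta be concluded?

From gamma, Rule 13 gives kappa.
From tau and kappa, Rule 4 gives psi.
From psi and gamma, Rule 3 gives chi.
From gamma and chi, Rule 10 gives xi.
xi holds, so delta follows (Rule 12).

Yes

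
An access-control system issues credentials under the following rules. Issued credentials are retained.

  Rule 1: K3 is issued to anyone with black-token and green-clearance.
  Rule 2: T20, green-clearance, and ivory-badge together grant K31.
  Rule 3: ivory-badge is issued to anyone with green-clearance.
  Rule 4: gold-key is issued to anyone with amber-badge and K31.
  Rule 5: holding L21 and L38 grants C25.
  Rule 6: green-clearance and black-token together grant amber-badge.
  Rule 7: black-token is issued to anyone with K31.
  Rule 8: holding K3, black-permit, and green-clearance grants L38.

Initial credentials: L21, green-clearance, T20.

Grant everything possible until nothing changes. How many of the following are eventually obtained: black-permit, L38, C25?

No rule produces black-permit, and it is not given.
L38 would need K3, black-permit, and green-clearance (Rule 8), but black-permit is never granted.
C25 would need L21 and L38 (Rule 5), but L38 is never granted.
None of the 3 are reached.

0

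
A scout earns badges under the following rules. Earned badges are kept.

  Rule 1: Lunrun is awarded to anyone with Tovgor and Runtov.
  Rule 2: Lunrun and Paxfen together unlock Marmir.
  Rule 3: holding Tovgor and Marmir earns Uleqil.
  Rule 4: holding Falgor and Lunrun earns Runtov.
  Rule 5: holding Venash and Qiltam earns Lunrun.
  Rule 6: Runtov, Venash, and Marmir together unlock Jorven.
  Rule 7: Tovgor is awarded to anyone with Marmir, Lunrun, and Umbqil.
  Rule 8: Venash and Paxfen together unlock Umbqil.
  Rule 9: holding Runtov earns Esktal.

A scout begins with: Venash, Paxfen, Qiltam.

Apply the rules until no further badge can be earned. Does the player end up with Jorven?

Jorven would need Runtov, Venash, and Marmir (Rule 6), but Runtov is never earned.

No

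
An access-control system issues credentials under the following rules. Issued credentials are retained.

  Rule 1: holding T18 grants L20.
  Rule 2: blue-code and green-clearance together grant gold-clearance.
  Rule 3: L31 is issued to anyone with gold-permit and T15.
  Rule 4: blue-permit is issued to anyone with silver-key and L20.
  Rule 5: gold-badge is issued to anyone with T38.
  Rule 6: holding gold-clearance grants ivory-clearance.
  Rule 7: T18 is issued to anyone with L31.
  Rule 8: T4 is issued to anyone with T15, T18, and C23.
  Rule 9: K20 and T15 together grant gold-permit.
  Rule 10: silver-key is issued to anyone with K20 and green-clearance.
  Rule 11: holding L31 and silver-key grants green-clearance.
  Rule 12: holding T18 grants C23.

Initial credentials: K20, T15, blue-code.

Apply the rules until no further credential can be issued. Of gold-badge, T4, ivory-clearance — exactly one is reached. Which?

T4

Holding K20 and T15 grants gold-permit (Rule 9).
Holding gold-permit and T15 grants L31 (Rule 3).
Holding L31 grants T18 (Rule 7).
Holding T18 grants C23 (Rule 12).
Holding T15, T18, and C23 grants T4 (Rule 8).
gold-badge would need T38 (Rule 5), but T38 is never granted. ivory-clearance would need gold-clearance (Rule 6), but gold-clearance is never granted.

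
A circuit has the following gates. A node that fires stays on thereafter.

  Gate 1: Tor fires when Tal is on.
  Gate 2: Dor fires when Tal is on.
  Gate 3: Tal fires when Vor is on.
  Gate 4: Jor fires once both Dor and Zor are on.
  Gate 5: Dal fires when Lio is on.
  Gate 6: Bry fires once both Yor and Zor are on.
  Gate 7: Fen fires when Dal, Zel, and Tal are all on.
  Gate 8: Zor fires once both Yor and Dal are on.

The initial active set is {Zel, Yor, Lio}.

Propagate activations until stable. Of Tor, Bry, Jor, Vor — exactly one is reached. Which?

Bry

Lio is on, so Dal fires (Gate 5).
Gate 8: Yor and Dal on → Zor on.
Gate 6: Yor and Zor on → Bry on.
Tor would need Tal (Gate 1), but Tal never turns on. Jor would need Dor and Zor (Gate 4), but Dor never turns on. No rule produces Vor, and it is not given.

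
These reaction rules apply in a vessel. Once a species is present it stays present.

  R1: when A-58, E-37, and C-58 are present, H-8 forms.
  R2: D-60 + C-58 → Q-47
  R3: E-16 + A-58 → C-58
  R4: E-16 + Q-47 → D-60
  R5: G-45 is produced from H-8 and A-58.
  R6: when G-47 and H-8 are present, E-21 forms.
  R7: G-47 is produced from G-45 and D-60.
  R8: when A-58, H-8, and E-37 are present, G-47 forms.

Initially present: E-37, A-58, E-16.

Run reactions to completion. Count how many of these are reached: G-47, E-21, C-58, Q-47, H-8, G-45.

E-16 and A-58 present → C-58 forms (R3).
A-58, E-37, and C-58 present → H-8 forms (R1).
A-58, H-8, and E-37 present → G-47 forms (R8).
H-8 and A-58 present → G-45 forms (R5).
G-47 and H-8 present → E-21 forms (R6).
G-47: reached.
E-21: reached.
C-58: reached.
Q-47 would need D-60 and C-58 (R2), but D-60 never forms.
H-8: reached.
G-45: reached.
Reached: G-47, E-21, C-58, H-8, and G-45 — 5 of the 6.

5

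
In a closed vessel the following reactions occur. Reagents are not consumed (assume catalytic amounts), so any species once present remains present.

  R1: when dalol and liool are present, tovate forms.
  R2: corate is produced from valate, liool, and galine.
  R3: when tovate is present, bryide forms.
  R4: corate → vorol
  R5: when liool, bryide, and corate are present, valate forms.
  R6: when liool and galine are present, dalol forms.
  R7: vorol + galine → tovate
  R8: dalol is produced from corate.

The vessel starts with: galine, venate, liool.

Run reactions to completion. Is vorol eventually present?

No

vorol would need corate (R4), but corate never forms.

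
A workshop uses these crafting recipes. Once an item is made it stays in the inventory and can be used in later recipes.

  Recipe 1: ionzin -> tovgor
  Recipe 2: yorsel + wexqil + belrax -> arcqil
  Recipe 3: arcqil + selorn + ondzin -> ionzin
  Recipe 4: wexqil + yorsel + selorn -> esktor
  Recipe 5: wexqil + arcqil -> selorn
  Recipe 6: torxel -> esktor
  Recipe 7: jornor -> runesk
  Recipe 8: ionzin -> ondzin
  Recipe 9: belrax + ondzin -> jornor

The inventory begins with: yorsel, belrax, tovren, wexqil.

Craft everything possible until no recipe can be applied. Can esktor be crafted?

Yes

Using Recipe 2, yorsel, wexqil, and belrax make arcqil.
Using Recipe 5, wexqil and arcqil make selorn.
wexqil + yorsel + selorn -> esktor (Recipe 4).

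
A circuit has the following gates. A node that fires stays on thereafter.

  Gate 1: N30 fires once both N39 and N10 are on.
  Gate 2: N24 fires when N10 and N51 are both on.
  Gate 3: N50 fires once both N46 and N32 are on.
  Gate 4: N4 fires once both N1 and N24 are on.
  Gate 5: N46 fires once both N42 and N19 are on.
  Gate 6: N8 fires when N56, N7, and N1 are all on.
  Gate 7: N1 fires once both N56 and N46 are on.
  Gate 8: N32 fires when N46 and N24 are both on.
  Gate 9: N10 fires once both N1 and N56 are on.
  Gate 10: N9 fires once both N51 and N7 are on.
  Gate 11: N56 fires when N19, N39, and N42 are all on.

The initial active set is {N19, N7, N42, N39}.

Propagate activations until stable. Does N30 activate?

Yes

N42 and N19 are on, so N46 fires (Gate 5).
N19, N39, and N42 are on, so N56 fires (Gate 11).
N56 and N46 are on, so N1 fires (Gate 7).
N1 and N56 are on, so N10 fires (Gate 9).
N39 and N10 are on, so N30 fires (Gate 1).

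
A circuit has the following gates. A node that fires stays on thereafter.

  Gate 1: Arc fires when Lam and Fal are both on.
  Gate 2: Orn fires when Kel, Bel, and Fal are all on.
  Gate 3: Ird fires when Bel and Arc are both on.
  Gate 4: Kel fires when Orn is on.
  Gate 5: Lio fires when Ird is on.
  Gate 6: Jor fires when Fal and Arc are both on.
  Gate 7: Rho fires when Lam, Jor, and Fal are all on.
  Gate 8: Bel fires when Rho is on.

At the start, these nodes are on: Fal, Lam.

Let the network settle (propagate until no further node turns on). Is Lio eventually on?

Gate 1: Lam and Fal on → Arc on.
Gate 6: Fal and Arc on → Jor on.
Gate 7: Lam, Jor, and Fal on → Rho on.
Gate 8: Rho on → Bel on.
Gate 3: Bel and Arc on → Ird on.
Ird is on, so Lio fires (Gate 5).

Yes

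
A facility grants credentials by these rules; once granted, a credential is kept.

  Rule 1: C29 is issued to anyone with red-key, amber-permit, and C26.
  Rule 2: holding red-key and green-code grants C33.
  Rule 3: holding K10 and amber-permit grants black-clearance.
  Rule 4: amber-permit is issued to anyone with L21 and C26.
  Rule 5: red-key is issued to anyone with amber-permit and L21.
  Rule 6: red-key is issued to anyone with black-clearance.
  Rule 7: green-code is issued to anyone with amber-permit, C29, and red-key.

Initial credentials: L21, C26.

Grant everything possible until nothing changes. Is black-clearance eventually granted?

black-clearance would need K10 and amber-permit (Rule 3), but K10 is never granted.

No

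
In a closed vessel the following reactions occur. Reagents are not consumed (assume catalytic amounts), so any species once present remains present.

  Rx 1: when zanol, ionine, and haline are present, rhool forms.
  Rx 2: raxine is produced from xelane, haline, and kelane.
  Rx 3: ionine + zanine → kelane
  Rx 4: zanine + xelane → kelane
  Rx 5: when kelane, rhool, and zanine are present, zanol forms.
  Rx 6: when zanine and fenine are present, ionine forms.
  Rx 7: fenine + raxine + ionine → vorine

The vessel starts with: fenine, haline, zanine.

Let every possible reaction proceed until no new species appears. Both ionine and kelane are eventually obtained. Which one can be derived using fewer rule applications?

ionine

ionine: zanine and fenine present → ionine forms (Rx 6). [1 rule application]
kelane: zanine and fenine present → ionine forms (Rx 6). ionine and zanine present → kelane forms (Rx 3). [2 rule applications]
ionine needs fewer.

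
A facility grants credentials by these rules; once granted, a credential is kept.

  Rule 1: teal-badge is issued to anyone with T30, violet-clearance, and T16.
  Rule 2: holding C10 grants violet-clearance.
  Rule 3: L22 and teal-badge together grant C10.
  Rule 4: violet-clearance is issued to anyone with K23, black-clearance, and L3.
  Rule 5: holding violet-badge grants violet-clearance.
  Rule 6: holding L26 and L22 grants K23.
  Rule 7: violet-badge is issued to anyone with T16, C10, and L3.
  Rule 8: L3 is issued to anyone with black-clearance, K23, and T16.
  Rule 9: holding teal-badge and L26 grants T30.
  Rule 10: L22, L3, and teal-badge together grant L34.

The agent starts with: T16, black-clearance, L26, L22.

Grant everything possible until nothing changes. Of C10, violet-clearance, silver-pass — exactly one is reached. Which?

Holding L26 and L22 grants K23 (Rule 6).
Holding black-clearance, K23, and T16 grants L3 (Rule 8).
Holding K23, black-clearance, and L3 grants violet-clearance (Rule 4).
No rule produces silver-pass, and it is not given. C10 would need L22 and teal-badge (Rule 3), but teal-badge is never granted.

violet-clearance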